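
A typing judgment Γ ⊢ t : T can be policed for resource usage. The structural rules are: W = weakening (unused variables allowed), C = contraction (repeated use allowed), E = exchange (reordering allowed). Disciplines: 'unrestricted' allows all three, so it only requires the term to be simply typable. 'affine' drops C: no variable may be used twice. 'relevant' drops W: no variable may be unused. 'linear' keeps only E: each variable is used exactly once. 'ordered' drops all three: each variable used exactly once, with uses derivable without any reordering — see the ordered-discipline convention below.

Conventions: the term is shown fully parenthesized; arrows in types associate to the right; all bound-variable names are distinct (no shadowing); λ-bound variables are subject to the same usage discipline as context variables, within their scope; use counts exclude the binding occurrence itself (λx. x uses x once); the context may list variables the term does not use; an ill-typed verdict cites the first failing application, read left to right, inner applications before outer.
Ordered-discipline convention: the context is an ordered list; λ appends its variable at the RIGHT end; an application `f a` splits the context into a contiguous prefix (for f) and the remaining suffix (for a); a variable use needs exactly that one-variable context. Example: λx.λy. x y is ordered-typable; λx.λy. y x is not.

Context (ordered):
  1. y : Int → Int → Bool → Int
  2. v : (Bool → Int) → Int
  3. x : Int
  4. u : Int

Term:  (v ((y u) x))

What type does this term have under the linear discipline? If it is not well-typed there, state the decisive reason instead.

term : Int
counts: y: 1×; v: 1×; x: 1×; u: 1×
left-to-right use order: v, y, u, x
typing: well-typed at Int
summary: ordered ✗; linear ✓; affine ✓; relevant ✓; unrestricted ✓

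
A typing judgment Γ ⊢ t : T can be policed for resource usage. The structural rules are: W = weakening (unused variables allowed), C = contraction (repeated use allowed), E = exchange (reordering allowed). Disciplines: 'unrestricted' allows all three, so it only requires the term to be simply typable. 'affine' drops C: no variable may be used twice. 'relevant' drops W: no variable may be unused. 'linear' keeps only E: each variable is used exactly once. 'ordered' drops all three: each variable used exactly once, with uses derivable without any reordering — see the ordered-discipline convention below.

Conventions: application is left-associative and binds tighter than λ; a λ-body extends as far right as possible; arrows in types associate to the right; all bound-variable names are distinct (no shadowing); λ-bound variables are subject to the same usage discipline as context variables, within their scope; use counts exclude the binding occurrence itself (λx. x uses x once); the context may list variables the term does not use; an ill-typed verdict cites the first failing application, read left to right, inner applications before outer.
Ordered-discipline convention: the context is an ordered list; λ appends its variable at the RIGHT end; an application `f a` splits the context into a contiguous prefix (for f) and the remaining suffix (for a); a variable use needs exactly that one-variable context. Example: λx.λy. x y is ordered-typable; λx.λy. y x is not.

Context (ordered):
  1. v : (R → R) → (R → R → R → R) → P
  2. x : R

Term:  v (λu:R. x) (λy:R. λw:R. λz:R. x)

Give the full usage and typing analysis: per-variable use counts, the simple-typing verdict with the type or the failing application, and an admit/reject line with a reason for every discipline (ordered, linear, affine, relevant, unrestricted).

usage: v ×1; x ×2; u (bound) ×0; y (bound) ×0; w (bound) ×0; z (bound) ×0
use order (left to right): v, x, x
typing: well-typed — term : P
ordered: ✗, repeated use of x ×2; u, y, w, z left unused
linear: ✗, repeated use of x ×2; u, y, w, z left unused
affine: ✗, repeated use of x ×2
relevant: ✗, u, y, w, z left unused
unrestricted: ✓, type-checks (P) and nothing is barred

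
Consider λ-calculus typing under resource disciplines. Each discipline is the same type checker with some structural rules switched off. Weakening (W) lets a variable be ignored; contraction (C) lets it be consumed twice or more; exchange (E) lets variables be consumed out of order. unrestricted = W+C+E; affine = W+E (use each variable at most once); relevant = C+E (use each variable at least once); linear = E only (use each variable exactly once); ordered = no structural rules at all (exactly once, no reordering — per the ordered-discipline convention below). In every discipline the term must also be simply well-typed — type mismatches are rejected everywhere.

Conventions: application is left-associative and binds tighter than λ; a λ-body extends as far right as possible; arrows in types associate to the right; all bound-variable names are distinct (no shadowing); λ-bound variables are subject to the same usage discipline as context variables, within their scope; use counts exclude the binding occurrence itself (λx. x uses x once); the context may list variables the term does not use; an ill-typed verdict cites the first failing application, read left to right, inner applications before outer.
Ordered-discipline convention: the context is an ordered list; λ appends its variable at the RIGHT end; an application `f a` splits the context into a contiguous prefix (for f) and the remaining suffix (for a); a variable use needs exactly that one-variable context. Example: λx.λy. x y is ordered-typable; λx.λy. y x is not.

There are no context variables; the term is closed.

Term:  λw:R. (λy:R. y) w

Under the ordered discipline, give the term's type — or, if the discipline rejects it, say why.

term : R → R
use counts: w (bound)=1; y (bound)=1
left-to-right use order: y, w
typing: well-typed — term : R → R
all disciplines: ordered ✓; linear ✓; affine ✓; relevant ✓; unrestricted ✓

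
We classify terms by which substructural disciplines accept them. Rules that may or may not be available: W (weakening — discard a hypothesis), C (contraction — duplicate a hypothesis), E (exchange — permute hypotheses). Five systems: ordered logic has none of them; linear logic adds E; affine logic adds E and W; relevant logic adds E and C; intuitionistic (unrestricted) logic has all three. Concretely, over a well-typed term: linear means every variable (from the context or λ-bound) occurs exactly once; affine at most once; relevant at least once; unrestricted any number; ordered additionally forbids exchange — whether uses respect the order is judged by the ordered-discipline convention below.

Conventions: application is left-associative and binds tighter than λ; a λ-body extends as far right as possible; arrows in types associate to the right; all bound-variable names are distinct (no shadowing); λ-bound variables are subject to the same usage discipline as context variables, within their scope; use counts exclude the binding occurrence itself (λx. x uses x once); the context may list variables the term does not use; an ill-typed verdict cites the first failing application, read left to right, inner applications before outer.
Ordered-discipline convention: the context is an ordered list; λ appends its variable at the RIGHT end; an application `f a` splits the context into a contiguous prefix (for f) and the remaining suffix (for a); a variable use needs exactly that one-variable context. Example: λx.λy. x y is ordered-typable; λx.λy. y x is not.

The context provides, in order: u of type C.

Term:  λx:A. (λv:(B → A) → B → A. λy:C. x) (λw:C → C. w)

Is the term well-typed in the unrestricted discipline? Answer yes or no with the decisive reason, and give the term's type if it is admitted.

no — the type mismatch rejects it
variable uses: u=0, x [bound]=1, v [bound]=0, y [bound]=0, w [bound]=1
order of uses: x, w
typing: ill-typed: an application expects (B → A) → B → A but receives (C → C) → C → C
per-discipline verdicts: ordered ✗, linear ✗, affine ✗, relevant ✗, unrestricted ✗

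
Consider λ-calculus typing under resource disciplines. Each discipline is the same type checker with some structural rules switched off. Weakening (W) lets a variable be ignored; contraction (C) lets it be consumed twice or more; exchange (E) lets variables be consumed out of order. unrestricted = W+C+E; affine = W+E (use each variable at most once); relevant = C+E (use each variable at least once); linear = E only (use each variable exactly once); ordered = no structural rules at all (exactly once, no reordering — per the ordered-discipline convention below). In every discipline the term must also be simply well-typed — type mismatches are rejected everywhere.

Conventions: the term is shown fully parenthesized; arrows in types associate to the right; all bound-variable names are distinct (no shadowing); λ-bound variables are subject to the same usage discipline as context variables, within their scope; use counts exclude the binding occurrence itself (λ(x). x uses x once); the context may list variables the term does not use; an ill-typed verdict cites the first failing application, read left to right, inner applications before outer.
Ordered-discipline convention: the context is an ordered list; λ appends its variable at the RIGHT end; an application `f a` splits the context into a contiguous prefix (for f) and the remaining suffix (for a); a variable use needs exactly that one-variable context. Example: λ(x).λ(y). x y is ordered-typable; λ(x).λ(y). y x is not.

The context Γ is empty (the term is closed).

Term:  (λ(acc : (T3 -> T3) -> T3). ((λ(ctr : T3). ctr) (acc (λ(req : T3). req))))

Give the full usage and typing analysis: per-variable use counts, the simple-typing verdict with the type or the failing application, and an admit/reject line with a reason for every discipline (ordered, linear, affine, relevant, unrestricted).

usage: acc [bound] ×1, ctr [bound] ×1, req [bound] ×1
left-to-right use order: ctr, acc, req
typing: ✓ — ((T3 -> T3) -> T3) -> T3
ordered: ✓ — acc, ctr, req: once each, no exchange needed
linear: ✓ — each of acc, ctr, req used exactly once
affine: ✓ — no duplicate uses among acc, ctr, req
relevant: ✓ — none of acc, ctr, req goes unused
unrestricted: ✓ — well-typed at ((T3 -> T3) -> T3) -> T3; no restrictions here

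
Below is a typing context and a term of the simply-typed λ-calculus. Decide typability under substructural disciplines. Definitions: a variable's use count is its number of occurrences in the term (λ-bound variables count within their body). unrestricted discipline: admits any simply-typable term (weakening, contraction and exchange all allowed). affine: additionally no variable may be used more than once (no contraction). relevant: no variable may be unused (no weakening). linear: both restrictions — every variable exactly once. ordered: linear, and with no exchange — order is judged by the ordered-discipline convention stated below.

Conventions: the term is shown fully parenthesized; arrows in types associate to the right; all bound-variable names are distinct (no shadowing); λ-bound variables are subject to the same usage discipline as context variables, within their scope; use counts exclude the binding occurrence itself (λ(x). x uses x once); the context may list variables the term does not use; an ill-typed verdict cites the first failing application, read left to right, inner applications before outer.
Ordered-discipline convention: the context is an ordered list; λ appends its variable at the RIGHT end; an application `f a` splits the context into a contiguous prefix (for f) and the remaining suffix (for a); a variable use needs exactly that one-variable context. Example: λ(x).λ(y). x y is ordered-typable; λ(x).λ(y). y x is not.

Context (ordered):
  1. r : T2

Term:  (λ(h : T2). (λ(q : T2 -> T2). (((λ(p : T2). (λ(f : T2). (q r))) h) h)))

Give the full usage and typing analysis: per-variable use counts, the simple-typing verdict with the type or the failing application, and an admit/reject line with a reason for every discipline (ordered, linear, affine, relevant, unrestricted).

use counts: r: 1; h (bound): 2; q (bound): 1; p (bound): 0; f (bound): 0
order of uses: q, r, h, h
typing: ✓ — T2 -> (T2 -> T2) -> T2
ordered ✗ (h ×2 used more than once (contraction); p, f left unused)
linear ✗ (h ×2 used more than once (contraction); p, f left unused)
affine ✗ (h ×2 used more than once (contraction))
relevant ✗ (p, f left unused)
unrestricted ✓ (well-typed at T2 -> (T2 -> T2) -> T2; no restrictions here)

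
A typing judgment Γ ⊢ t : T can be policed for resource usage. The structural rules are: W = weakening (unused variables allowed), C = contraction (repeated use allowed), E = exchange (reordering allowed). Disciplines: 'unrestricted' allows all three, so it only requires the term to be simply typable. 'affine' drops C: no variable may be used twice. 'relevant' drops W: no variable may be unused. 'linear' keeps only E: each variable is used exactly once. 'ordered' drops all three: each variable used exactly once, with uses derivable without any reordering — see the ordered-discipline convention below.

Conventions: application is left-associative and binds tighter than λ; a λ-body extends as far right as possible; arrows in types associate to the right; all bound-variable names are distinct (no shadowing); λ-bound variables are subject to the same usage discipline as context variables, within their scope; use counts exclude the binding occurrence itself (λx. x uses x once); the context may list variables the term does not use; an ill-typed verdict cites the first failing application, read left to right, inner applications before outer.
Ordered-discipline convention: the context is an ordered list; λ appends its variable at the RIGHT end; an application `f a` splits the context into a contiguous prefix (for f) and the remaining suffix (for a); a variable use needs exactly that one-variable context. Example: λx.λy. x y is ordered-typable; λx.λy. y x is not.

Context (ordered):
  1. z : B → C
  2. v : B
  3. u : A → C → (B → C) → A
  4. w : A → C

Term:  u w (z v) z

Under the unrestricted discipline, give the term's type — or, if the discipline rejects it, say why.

not well-typed under unrestricted — fails simple typing
use counts: z=2; v=1; u=1; w=1
left-to-right use order: u, w, z, v, z
typing: ill-typed: an argument A → C mismatches the expected A
per-discipline verdicts: ordered ✗, linear ✗, affine ✗, relevant ✗, unrestricted ✗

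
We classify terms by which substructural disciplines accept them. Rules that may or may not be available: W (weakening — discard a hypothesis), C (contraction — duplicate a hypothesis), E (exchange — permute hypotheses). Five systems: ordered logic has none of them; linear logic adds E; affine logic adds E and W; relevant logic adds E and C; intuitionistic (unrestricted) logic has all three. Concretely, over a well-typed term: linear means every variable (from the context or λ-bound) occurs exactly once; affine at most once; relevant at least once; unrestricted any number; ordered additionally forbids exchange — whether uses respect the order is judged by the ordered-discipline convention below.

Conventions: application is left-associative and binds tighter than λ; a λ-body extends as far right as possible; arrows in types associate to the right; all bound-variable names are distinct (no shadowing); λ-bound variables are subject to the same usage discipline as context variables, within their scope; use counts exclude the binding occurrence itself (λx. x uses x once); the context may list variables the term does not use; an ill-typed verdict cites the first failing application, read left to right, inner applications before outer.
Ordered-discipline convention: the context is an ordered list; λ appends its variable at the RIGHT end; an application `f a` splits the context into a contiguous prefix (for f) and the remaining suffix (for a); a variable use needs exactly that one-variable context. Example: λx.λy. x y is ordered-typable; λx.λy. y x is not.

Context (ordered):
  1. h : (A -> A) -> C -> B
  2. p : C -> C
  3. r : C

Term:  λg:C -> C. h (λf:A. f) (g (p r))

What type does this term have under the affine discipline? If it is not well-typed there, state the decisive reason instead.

term : (C -> C) -> B
usage: h=1; p=1; r=1; g (bound)=1; f (bound)=1
use order (left to right): h, f, g, p, r
typing: ✓ — (C -> C) -> B
summary: ordered ✗, linear ✓, affine ✓, relevant ✓, unrestricted ✓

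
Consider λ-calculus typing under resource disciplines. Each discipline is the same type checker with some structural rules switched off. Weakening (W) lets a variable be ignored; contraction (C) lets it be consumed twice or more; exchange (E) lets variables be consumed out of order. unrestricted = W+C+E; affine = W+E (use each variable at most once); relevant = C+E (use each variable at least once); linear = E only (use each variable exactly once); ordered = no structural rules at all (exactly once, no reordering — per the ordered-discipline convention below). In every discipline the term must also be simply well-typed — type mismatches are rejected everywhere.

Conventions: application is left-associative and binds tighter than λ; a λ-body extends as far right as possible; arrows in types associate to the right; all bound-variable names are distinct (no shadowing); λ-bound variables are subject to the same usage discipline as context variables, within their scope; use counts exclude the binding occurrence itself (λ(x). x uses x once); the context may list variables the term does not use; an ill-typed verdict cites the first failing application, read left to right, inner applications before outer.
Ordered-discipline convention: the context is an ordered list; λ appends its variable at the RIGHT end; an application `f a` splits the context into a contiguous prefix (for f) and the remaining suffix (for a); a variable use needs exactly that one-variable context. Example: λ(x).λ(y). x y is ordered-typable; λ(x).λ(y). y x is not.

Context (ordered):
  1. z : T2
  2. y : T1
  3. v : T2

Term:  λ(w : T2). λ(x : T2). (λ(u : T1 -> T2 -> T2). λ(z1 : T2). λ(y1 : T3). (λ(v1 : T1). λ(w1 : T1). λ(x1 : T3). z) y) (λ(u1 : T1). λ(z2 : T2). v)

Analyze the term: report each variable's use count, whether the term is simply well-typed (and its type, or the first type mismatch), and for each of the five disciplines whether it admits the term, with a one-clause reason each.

counts: z ×1, y ×1, v ×1, w (λ-bound) ×0, x (λ-bound) ×0, u (λ-bound) ×0, z1 (λ-bound) ×0, y1 (λ-bound) ×0, v1 (λ-bound) ×0, w1 (λ-bound) ×0, x1 (λ-bound) ×0, u1 (λ-bound) ×0, z2 (λ-bound) ×0
order of uses: z, y, v
typing: well-typed at T2 -> T2 -> T2 -> T3 -> T1 -> T3 -> T2
ordered: ✗ — w, x, u, z1, y1, v1, w1, x1, u1, z2 never used (weakening)
linear: ✗ — w, x, u, z1, y1, v1, w1, x1, u1, z2 never used (weakening)
affine: ✓ — none of z, y, v, w, x, u, z1, y1, v1, w1, x1, u1, z2 used more than once
relevant: ✗ — w, x, u, z1, y1, v1, w1, x1, u1, z2 never used (weakening)
unrestricted: ✓ — type-checks (T2 -> T2 -> T2 -> T3 -> T1 -> T3 -> T2) and nothing is barred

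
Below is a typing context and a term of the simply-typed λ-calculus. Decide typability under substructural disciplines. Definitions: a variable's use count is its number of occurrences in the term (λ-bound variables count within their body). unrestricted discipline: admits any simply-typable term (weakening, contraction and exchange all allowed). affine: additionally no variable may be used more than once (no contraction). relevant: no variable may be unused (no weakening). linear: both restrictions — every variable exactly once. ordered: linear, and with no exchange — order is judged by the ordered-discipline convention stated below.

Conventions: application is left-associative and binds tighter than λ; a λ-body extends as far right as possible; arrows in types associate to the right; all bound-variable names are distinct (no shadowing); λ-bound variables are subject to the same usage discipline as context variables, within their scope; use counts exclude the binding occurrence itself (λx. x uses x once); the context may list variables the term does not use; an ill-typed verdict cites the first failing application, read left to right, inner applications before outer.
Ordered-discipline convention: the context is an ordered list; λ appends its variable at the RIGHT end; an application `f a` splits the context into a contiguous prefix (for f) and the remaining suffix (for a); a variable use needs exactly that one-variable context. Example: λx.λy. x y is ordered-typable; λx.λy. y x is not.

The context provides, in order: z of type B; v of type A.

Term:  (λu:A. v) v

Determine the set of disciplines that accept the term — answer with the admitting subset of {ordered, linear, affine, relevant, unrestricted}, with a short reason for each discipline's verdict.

admitted in: unrestricted
variable uses: z ×0; v ×2; u [bound] ×0
order of uses: v, v
typing: the term checks, with type A
ordered: ✗ — uses contraction: v ×2; z, u left unused
linear: ✗ — uses contraction: v ×2; z, u left unused
affine: ✗ — uses contraction: v ×2
relevant: ✗ — z, u left unused
unrestricted: ✓ — simply typable at A; W, C, E all held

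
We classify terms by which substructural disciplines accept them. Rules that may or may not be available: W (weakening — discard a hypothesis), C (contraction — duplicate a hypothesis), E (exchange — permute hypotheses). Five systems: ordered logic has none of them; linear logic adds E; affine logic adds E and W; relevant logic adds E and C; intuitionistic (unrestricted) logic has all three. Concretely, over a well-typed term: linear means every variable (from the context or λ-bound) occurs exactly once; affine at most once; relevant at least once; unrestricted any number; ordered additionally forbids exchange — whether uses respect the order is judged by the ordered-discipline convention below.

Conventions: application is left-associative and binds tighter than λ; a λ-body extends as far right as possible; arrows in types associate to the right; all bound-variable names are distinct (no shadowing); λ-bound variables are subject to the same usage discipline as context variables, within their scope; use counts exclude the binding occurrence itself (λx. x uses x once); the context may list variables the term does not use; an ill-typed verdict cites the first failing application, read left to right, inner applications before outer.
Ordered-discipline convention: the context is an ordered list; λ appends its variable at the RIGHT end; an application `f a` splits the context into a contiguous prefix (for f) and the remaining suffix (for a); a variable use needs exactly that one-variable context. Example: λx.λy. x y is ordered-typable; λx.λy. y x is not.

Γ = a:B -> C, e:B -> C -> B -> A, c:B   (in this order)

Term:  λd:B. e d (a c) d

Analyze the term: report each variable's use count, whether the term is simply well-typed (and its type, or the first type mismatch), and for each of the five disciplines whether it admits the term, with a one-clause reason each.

variable uses: a: 1, e: 1, c: 1, d [bound]: 2
uses in reading order: e, d, a, c, d
typing: well-typed — term : B -> A
ordered ✗ (needs contraction — d ×2)
linear ✗ (needs contraction — d ×2)
affine ✗ (needs contraction — d ×2)
relevant ✓ (at least one use each (a, e, c, d))
unrestricted ✓ (simply typable at B -> A; W, C, E all held)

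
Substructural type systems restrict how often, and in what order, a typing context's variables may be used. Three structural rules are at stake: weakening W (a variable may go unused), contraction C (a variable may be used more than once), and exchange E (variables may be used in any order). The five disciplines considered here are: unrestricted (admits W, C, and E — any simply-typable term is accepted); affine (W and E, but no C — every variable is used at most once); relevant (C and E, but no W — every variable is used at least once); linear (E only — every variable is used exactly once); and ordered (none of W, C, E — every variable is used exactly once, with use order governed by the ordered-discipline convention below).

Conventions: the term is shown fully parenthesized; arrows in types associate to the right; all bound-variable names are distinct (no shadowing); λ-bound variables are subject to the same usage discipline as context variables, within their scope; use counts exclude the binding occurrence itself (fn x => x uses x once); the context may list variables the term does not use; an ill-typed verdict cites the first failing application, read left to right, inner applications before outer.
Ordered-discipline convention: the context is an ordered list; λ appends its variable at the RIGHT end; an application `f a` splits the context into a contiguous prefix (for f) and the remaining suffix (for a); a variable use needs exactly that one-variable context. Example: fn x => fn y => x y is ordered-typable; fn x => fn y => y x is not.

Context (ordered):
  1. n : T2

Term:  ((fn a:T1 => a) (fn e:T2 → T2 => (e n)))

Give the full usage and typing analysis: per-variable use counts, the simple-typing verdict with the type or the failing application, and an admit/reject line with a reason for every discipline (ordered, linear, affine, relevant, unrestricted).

variable uses: n: 1; a (bound): 1; e (bound): 1
uses in reading order: a, e, n
typing: ill-typed: argument of type (T2 → T2) → T2 where T1 is required
ordered: ✗, the type mismatch rejects it
linear: ✗, not simply typable
affine: ✗, fails simple typing
relevant: ✗, a type mismatch blocks all five
unrestricted: ✗, the type mismatch rejects it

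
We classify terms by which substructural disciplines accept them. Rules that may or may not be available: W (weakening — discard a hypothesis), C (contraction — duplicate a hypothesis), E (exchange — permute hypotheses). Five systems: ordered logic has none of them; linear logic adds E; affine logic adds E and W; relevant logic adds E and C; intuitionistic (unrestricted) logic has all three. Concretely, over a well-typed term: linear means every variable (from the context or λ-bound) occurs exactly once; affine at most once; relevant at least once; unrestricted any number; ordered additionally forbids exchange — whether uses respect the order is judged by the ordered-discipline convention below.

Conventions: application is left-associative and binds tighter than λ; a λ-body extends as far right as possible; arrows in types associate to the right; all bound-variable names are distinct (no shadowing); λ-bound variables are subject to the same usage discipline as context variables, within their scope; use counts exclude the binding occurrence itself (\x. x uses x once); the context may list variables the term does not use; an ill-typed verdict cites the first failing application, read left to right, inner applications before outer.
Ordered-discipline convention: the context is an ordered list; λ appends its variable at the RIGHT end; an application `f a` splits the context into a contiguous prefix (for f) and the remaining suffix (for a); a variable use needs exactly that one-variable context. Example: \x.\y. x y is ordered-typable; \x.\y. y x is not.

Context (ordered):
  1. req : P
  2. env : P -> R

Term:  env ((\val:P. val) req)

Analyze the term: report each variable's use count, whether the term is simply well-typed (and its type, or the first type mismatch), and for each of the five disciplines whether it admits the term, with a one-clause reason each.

variable uses: req: 1; env: 1; val (bound): 1
order of uses: env, val, req
typing: well-typed at R
ordered: ✗, no ordered split (uses run env, val, req)
linear: ✓, req, env, val: one use apiece
affine: ✓, none of req, env, val used more than once
relevant: ✓, at least one use each (req, env, val)
unrestricted: ✓, typability at R is all that's needed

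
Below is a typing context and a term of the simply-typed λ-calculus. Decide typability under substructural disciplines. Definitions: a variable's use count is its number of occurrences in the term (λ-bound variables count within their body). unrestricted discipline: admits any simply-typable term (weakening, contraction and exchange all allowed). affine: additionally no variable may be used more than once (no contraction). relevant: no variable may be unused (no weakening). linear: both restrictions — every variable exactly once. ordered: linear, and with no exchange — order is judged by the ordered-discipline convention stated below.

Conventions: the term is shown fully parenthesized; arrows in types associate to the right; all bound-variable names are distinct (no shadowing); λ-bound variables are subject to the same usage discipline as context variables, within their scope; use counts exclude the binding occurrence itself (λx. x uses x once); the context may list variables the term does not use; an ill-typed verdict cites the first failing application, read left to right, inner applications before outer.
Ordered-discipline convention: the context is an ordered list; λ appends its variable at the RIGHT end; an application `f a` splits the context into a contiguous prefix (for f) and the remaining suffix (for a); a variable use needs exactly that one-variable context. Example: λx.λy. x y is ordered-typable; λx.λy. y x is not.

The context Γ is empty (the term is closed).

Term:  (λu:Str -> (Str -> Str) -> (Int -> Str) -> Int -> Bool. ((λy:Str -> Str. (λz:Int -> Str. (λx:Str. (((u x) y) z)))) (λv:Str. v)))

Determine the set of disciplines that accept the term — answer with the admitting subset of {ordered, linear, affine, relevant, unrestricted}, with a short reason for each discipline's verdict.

accepted by: linear, affine, relevant, unrestricted
usage: u [bound]=1; y [bound]=1; z [bound]=1; x [bound]=1; v [bound]=1
left-to-right use order: u, x, y, z, v
typing: ✓ — (Str -> (Str -> Str) -> (Int -> Str) -> Int -> Bool) -> (Int -> Str) -> Str -> Int -> Bool
ordered ✗ (no contiguous prefix/suffix split fits u, x, y, z, v)
linear ✓ (each of u, y, z, x, v used exactly once)
affine ✓ (no duplicate uses among u, y, z, x, v)
relevant ✓ (every one of u, y, z, x, v appears)
unrestricted ✓ (well-typed at (Str -> (Str -> Str) -> (Int -> Str) -> Int -> Bool) -> (Int -> Str) -> Str -> Int -> Bool; no restrictions here)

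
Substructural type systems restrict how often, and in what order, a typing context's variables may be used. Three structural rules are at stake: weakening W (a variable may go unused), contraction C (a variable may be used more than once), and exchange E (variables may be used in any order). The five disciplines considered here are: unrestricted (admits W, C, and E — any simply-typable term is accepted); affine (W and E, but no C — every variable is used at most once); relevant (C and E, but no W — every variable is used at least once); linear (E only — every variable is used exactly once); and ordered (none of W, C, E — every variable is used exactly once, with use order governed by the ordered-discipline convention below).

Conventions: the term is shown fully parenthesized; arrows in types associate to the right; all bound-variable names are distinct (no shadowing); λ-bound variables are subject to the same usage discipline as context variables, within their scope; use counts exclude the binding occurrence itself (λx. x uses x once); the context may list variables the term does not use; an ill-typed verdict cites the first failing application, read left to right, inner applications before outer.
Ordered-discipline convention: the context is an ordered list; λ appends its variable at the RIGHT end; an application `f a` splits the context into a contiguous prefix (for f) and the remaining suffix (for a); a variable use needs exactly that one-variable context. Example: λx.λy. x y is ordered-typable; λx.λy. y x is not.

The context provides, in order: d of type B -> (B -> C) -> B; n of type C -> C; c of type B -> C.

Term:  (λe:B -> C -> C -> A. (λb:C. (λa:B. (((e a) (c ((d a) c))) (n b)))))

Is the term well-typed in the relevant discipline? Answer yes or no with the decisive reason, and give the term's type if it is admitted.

yes — at least one use each (d, n, c, e, b, a); term : (B -> C -> C -> A) -> C -> B -> A
variable uses: d: 1×, n: 1×, c: 2×, e [bound]: 1×, b [bound]: 1×, a [bound]: 2×
uses in reading order: e, a, c, d, a, c, n, b
typing: well-typed at (B -> C -> C -> A) -> C -> B -> A
per-discipline verdicts: ordered ✗ · linear ✗ · affine ✗ · relevant ✓ · unrestricted ✓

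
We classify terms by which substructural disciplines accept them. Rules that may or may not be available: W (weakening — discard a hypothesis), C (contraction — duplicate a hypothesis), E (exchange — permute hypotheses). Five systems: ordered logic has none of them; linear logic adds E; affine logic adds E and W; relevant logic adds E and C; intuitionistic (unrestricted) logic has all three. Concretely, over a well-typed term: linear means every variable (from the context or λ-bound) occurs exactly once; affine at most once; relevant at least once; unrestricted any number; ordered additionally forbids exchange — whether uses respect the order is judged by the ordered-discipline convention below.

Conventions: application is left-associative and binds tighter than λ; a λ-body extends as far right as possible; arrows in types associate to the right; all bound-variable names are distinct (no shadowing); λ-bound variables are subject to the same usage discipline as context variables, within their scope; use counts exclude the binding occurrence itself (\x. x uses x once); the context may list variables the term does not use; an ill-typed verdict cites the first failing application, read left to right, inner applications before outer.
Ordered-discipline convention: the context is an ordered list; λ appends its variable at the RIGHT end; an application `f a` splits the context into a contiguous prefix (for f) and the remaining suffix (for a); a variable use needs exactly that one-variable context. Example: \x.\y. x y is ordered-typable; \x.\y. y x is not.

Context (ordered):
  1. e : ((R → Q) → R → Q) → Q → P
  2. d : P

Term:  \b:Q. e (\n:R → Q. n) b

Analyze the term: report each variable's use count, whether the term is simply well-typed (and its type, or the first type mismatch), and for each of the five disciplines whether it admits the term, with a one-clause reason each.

use counts: e=1; d=0; b (bound)=1; n (bound)=1
left-to-right use order: e, n, b
typing: well-typed — term : Q → P
ordered: ✗, d never used (weakening)
linear: ✗, d never used (weakening)
affine: ✓, at most one use each (e, d, b, n)
relevant: ✗, d never used (weakening)
unrestricted: ✓, well-typed at Q → P; no restrictions here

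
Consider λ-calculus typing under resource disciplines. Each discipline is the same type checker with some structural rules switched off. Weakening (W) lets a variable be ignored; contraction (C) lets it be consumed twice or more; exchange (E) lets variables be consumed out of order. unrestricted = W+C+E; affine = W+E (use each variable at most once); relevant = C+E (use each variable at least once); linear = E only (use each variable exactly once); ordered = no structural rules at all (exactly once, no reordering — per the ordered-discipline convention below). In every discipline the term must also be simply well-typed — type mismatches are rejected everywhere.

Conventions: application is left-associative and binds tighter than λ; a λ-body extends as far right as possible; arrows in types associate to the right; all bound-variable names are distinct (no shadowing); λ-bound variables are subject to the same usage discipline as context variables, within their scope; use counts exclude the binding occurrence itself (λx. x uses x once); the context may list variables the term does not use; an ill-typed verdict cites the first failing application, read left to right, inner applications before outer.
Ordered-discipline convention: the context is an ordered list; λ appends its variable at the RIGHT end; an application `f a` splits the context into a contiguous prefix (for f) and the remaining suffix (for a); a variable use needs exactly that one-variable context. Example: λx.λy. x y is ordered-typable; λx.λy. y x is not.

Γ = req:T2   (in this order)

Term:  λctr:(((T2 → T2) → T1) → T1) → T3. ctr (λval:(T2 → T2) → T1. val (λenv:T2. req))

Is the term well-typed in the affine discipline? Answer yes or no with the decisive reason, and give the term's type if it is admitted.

yes — no duplicate uses among req, ctr, val, env; term : ((((T2 → T2) → T1) → T1) → T3) → T3
usage: req: 1×, ctr [bound]: 1×, val [bound]: 1×, env [bound]: 0×
left-to-right use order: ctr, val, req
typing: well-typed — term : ((((T2 → T2) → T1) → T1) → T3) → T3
per-discipline verdicts: ordered ✗; linear ✗; affine ✓; relevant ✗; unrestricted ✓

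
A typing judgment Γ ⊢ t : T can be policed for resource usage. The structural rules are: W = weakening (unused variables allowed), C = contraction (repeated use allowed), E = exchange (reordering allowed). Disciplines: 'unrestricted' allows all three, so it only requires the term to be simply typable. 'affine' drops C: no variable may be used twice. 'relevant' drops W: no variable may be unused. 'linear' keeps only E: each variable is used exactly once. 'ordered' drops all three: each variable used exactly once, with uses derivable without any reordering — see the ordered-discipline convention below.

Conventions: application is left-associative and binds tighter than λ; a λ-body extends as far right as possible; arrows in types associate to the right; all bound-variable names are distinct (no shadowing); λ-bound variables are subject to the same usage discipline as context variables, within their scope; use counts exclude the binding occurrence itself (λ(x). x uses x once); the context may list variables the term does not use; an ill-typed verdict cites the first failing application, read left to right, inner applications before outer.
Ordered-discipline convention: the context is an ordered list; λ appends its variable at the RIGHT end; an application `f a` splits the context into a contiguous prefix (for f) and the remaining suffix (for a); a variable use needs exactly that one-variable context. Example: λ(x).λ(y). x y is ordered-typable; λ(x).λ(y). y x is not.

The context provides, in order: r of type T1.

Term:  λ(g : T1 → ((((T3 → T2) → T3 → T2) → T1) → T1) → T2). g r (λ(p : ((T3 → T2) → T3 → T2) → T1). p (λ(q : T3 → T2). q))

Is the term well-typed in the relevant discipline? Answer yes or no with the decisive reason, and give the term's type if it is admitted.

yes — r, g, p, q: all used, weakening unneeded; term : (T1 → ((((T3 → T2) → T3 → T2) → T1) → T1) → T2) → T2
usage: r: 1×; g (λ-bound): 1×; p (λ-bound): 1×; q (λ-bound): 1×
left-to-right use order: g, r, p, q
typing: the term checks, with type (T1 → ((((T3 → T2) → T3 → T2) → T1) → T1) → T2) → T2
across the five disciplines: ordered ✗, linear ✓, affine ✓, relevant ✓, unrestricted ✓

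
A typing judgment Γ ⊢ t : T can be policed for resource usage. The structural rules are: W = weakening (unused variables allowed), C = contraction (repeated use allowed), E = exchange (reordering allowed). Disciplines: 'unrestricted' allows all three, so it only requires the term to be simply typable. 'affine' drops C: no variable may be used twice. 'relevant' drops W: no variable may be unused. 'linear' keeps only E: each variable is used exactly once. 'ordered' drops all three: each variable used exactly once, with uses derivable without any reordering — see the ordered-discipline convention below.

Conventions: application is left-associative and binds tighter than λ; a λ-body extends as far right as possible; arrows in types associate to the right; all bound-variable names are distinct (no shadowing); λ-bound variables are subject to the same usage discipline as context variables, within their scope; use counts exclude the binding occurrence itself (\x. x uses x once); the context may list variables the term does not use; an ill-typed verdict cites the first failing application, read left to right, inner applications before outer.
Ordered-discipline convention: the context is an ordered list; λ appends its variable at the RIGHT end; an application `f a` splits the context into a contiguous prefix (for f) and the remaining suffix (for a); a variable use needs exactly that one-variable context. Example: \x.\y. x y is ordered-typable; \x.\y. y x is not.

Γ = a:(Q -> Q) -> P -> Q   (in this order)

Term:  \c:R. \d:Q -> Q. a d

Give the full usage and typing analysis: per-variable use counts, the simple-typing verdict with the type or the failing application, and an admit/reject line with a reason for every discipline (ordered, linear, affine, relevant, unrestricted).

usage: a: 1×; c (λ-bound): 0×; d (λ-bound): 1×
use order (left to right): a, d
typing: well-typed — term : R -> (Q -> Q) -> P -> Q
ordered ✗ (c never used (weakening))
linear ✗ (c never used (weakening))
affine ✓ (no duplicate uses among a, c, d)
relevant ✗ (c never used (weakening))
unrestricted ✓ (simply typable at R -> (Q -> Q) -> P -> Q; W, C, E all held)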